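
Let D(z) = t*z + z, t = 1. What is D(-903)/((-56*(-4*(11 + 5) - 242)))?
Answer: -43/408 ≈ -0.10539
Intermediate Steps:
D(z) = 2*z (D(z) = 1*z + z = z + z = 2*z)
D(-903)/((-56*(-4*(11 + 5) - 242))) = (2*(-903))/((-56*(-4*(11 + 5) - 242))) = -1806*(-1/(56*(-4*16 - 242))) = -1806*(-1/(56*(-64 - 242))) = -1806/((-56*(-306))) = -1806/17136 = -1806*1/17136 = -43/408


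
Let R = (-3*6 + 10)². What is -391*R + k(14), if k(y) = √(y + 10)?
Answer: -25024 + 2*√6 ≈ -25019.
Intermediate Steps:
R = 64 (R = (-18 + 10)² = (-8)² = 64)
k(y) = √(10 + y)
-391*R + k(14) = -391*64 + √(10 + 14) = -25024 + √24 = -25024 + 2*√6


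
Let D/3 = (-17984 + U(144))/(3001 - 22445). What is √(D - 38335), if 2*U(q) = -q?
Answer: I*√905764192873/4861 ≈ 195.79*I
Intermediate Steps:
U(q) = -q/2 (U(q) = (-q)/2 = -q/2)
D = 13542/4861 (D = 3*((-17984 - ½*144)/(3001 - 22445)) = 3*((-17984 - 72)/(-19444)) = 3*(-18056*(-1/19444)) = 3*(4514/4861) = 13542/4861 ≈ 2.7858)
√(D - 38335) = √(13542/4861 - 38335) = √(-186332893/4861) = I*√905764192873/4861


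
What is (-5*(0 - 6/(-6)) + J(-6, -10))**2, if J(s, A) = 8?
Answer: 9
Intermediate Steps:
(-5*(0 - 6/(-6)) + J(-6, -10))**2 = (-5*(0 - 6/(-6)) + 8)**2 = (-5*(0 - 6*(-1/6)) + 8)**2 = (-5*(0 + 1) + 8)**2 = (-5*1 + 8)**2 = (-5 + 8)**2 = 3**2 = 9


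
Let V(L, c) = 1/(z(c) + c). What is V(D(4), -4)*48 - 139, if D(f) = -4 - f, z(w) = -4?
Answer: -145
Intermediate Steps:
V(L, c) = 1/(-4 + c)
V(D(4), -4)*48 - 139 = 48/(-4 - 4) - 139 = 48/(-8) - 139 = -1/8*48 - 139 = -6 - 139 = -145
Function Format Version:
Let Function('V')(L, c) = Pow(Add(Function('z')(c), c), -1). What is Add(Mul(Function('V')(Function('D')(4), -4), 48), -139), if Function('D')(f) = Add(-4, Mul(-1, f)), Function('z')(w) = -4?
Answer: -145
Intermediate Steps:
Function('V')(L, c) = Pow(Add(-4, c), -1)
Add(Mul(Function('V')(Function('D')(4), -4), 48), -139) = Add(Mul(Pow(Add(-4, -4), -1), 48), -139) = Add(Mul(Pow(-8, -1), 48), -139) = Add(Mul(Rational(-1, 8), 48), -139) = Add(-6, -139) = -145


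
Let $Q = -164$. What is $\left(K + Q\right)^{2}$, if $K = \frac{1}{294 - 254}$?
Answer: $\frac{43020481}{1600} \approx 26888.0$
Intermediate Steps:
$K = \frac{1}{40} \approx 0.025$
$\left(K + Q\right)^{2} = \left(\frac{1}{40} - 164\right)^{2} = \left(- \frac{6559}{40}\right)^{2} = \frac{43020481}{1600}$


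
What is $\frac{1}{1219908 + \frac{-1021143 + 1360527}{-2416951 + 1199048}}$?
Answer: $\frac{1217903}{1485729273540} \approx 8.1973 \cdot 10^{-7}$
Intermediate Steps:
$\frac{1}{1219908 + \frac{-1021143 + 1360527}{-2416951 + 1199048}} = \frac{1}{1219908 + \frac{339384}{-1217903}} = \frac{1}{1219908 + 339384 \left(- \frac{1}{1217903}\right)} = \frac{1}{1219908 - \frac{339384}{1217903}} = \frac{1}{\frac{1485729273540}{1217903}} = \frac{1217903}{1485729273540}$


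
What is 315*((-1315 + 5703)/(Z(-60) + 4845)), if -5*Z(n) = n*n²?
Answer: 92148/3203 ≈ 28.769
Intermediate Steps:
Z(n) = -n³/5 (Z(n) = -n*n²/5 = -n³/5)
315*((-1315 + 5703)/(Z(-60) + 4845)) = 315*((-1315 + 5703)/(-⅕*(-60)³ + 4845)) = 315*(4388/(-⅕*(-216000) + 4845)) = 315*(4388/(43200 + 4845)) = 315*(4388/48045) = 92148/3203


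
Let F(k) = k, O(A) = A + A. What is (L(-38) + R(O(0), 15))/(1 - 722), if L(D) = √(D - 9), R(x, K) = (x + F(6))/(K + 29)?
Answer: -3/15862 - I*√47/721 ≈ -0.00018913 - 0.0095085*I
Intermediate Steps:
O(A) = 2*A
R(x, K) = (6 + x)/(29 + K) (R(x, K) = (x + 6)/(K + 29) = (6 + x)/(29 + K))
L(D) = √(-9 + D)
(L(-38) + R(O(0), 15))/(1 - 722) = (√(-9 - 38) + (6 + 2*0)/(29 + 15))/(1 - 722) = (√(-47) + (6 + 0)/44)/(-721) = (I*√47 + (1/44)*6)*(-1/721) = (I*√47 + 3/22)*(-1/721) = (3/22 + I*√47)*(-1/721) = -3/15862 - I*√47/721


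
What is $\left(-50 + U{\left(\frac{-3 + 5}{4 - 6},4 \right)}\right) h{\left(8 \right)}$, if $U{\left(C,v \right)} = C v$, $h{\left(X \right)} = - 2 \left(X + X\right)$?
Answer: $1728$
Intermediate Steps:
$h{\left(X \right)} = - 4 X$ ($h{\left(X \right)} = - 2 \cdot 2 X = - 4 X$)
$\left(-50 + U{\left(\frac{-3 + 5}{4 - 6},4 \right)}\right) h{\left(8 \right)} = \left(-50 + \frac{-3 + 5}{4 - 6} \cdot 4\right) \left(\left(-4\right) 8\right) = \left(-50 + \frac{2}{-2} \cdot 4\right) \left(-32\right) = \left(-50 + 2 \left(- \frac{1}{2}\right) 4\right) \left(-32\right) = \left(-50 - 4\right) \left(-32\right) = \left(-54\right) \left(-32\right) = 1728$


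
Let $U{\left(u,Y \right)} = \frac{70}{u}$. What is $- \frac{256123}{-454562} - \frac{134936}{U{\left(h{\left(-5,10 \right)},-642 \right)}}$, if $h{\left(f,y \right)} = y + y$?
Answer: $- \frac{122671763203}{3181934} \approx -38553.0$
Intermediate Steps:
$h{\left(f,y \right)} = 2 y$
$- \frac{256123}{-454562} - \frac{134936}{U{\left(h{\left(-5,10 \right)},-642 \right)}} = - \frac{256123}{-454562} - \frac{134936}{70 \frac{1}{2 \cdot 10}} = \left(-256123\right) \left(- \frac{1}{454562}\right) - \frac{134936}{70 \cdot \frac{1}{20}} = \frac{256123}{454562} - \frac{134936}{70 \cdot \frac{1}{20}} = \frac{256123}{454562} - \frac{134936}{\frac{7}{2}} = \frac{256123}{454562} - \frac{269872}{7} = - \frac{122671763203}{3181934}$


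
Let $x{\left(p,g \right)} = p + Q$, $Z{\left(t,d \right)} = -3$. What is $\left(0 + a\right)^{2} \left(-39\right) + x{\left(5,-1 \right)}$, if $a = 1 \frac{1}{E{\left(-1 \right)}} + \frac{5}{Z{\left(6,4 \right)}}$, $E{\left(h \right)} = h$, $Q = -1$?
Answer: $- \frac{820}{3} \approx -273.33$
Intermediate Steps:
$x{\left(p,g \right)} = -1 + p$ ($x{\left(p,g \right)} = p - 1 = -1 + p$)
$a = - \frac{8}{3}$ ($a = 1 \frac{1}{-1} + \frac{5}{-3} = 1 \left(-1\right) + 5 \left(- \frac{1}{3}\right) = -1 - \frac{5}{3} = - \frac{8}{3} \approx -2.6667$)
$\left(0 + a\right)^{2} \left(-39\right) + x{\left(5,-1 \right)} = \left(0 - \frac{8}{3}\right)^{2} \left(-39\right) + \left(-1 + 5\right) = \left(- \frac{8}{3}\right)^{2} \left(-39\right) + 4 = \frac{64}{9} \left(-39\right) + 4 = - \frac{832}{3} + 4 = - \frac{820}{3}$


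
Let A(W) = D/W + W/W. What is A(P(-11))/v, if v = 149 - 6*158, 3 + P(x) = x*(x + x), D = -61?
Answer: -178/190961 ≈ -0.00093213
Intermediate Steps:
P(x) = -3 + 2*x**2 (P(x) = -3 + x*(x + x) = -3 + x*(2*x) = -3 + 2*x**2)
v = -799 (v = 149 - 948 = -799)
A(W) = 1 - 61/W (A(W) = -61/W + W/W = -61/W + 1 = 1 - 61/W)
A(P(-11))/v = ((-61 + (-3 + 2*(-11)**2))/(-3 + 2*(-11)**2))/(-799) = ((-61 + (-3 + 2*121))/(-3 + 2*121))*(-1/799) = ((-61 + (-3 + 242))/(-3 + 242))*(-1/799) = ((-61 + 239)/239)*(-1/799) = ((1/239)*178)*(-1/799) = (178/239)*(-1/799) = -178/190961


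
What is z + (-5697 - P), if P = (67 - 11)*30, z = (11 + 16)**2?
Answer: -6648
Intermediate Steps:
z = 729 (z = 27**2 = 729)
P = 1680 (P = 56*30 = 1680)
z + (-5697 - P) = 729 + (-5697 - 1*1680) = 729 + (-5697 - 1680) = 729 - 7377 = -6648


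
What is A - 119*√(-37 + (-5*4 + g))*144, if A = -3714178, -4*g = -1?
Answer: -3714178 - 8568*I*√227 ≈ -3.7142e+6 - 1.2909e+5*I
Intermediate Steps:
g = ¼ (g = -¼*(-1) = ¼ ≈ 0.25000)
A - 119*√(-37 + (-5*4 + g))*144 = -3714178 - 119*√(-37 + (-5*4 + ¼))*144 = -3714178 - 119*√(-37 + (-20 + ¼))*144 = -3714178 - 119*√(-37 - 79/4)*144 = -3714178 - 119*√(-227/4)*144 = -3714178 - 119*(I*√227/2)*144 = -3714178 - 119*I*√227/2*144 = -3714178 - 8568*I*√227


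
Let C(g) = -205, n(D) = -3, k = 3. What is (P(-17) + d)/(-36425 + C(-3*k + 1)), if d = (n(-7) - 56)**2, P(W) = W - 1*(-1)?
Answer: -7/74 ≈ -0.094595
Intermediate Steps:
P(W) = 1 + W (P(W) = W + 1 = 1 + W)
d = 3481 (d = (-3 - 56)**2 = (-59)**2 = 3481)
(P(-17) + d)/(-36425 + C(-3*k + 1)) = ((1 - 17) + 3481)/(-36425 - 205) = (-16 + 3481)/(-36630) = 3465*(-1/36630) = -7/74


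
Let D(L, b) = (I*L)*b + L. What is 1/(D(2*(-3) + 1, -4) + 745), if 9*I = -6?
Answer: 3/2180 ≈ 0.0013761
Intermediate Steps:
I = -2/3 (I = (1/9)*(-6) = -2/3 ≈ -0.66667)
D(L, b) = L - 2*L*b/3 (D(L, b) = (-2*L/3)*b + L = -2*L*b/3 + L = L - 2*L*b/3)
1/(D(2*(-3) + 1, -4) + 745) = 1/((2*(-3) + 1)*(3 - 2*(-4))/3 + 745) = 1/((-6 + 1)*(3 + 8)/3 + 745) = 1/((1/3)*(-5)*11 + 745) = 1/(-55/3 + 745) = 1/(2180/3) = 3/2180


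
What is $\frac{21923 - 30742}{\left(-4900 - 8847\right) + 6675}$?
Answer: $\frac{8819}{7072} \approx 1.247$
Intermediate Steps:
$\frac{21923 - 30742}{\left(-4900 - 8847\right) + 6675} = - \frac{8819}{-13747 + 6675} = - \frac{8819}{-7072} = \left(-8819\right) \left(- \frac{1}{7072}\right) = \frac{8819}{7072}$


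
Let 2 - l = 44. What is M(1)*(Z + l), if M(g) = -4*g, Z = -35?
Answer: 308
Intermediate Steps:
l = -42 (l = 2 - 1*44 = 2 - 44 = -42)
M(1)*(Z + l) = (-4*1)*(-35 - 42) = -4*(-77) = 308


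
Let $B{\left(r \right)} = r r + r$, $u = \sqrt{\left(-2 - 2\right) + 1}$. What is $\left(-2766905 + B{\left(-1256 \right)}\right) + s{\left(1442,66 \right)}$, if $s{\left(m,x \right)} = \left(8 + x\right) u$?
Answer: $-1190625 + 74 i \sqrt{3} \approx -1.1906 \cdot 10^{6} + 128.17 i$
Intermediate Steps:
$u = i \sqrt{3}$ ($u = \sqrt{-4 + 1} = \sqrt{-3} = i \sqrt{3} \approx 1.732 i$)
$B{\left(r \right)} = r + r^{2}$ ($B{\left(r \right)} = r^{2} + r = r + r^{2}$)
$s{\left(m,x \right)} = i \sqrt{3} \left(8 + x\right)$ ($s{\left(m,x \right)} = \left(8 + x\right) i \sqrt{3} = i \sqrt{3} \left(8 + x\right)$)
$\left(-2766905 + B{\left(-1256 \right)}\right) + s{\left(1442,66 \right)} = \left(-2766905 - 1256 \left(1 - 1256\right)\right) + i \sqrt{3} \left(8 + 66\right) = \left(-2766905 - -1576280\right) + i \sqrt{3} \cdot 74 = \left(-2766905 + 1576280\right) + 74 i \sqrt{3} = -1190625 + 74 i \sqrt{3}$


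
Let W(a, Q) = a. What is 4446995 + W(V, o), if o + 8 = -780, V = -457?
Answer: 4446538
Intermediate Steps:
o = -788 (o = -8 - 780 = -788)
4446995 + W(V, o) = 4446995 - 457 = 4446538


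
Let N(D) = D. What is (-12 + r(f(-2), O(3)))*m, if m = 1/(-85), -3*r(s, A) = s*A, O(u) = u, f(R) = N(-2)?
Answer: 2/17 ≈ 0.11765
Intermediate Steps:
f(R) = -2
r(s, A) = -A*s/3 (r(s, A) = -s*A/3 = -A*s/3)
m = -1/85 ≈ -0.011765
(-12 + r(f(-2), O(3)))*m = (-12 - ⅓*3*(-2))*(-1/85) = (-12 + 2)*(-1/85) = -10*(-1/85) = 2/17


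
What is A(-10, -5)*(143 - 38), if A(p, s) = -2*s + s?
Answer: 525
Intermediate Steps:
A(p, s) = -s
A(-10, -5)*(143 - 38) = (-1*(-5))*(143 - 38) = 5*105 = 525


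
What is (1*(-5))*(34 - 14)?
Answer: -100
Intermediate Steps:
(1*(-5))*(34 - 14) = -5*20 = -100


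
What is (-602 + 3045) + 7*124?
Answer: 3311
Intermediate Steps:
(-602 + 3045) + 7*124 = 2443 + 868 = 3311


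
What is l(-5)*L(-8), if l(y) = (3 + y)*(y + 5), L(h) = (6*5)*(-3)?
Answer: 0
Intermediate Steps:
L(h) = -90 (L(h) = 30*(-3) = -90)
l(y) = (3 + y)*(5 + y)
l(-5)*L(-8) = (15 + (-5)² + 8*(-5))*(-90) = (15 + 25 - 40)*(-90) = 0*(-90) = 0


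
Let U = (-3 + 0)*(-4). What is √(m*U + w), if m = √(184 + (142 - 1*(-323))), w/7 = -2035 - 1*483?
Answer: √(-17626 + 12*√649) ≈ 131.61*I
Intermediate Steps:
w = -17626 (w = 7*(-2035 - 1*483) = 7*(-2035 - 483) = 7*(-2518) = -17626)
U = 12 (U = -3*(-4) = 12)
m = √649 (m = √(184 + (142 + 323)) = √(184 + 465) = √649 ≈ 25.475)
√(m*U + w) = √(√649*12 - 17626) = √(12*√649 - 17626) = √(-17626 + 12*√649)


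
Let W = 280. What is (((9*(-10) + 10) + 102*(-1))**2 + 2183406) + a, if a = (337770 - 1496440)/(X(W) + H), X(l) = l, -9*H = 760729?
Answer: 1680603422800/758209 ≈ 2.2165e+6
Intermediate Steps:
H = -760729/9 (H = -1/9*760729 = -760729/9 ≈ -84526.)
a = 10428030/758209 (a = (337770 - 1496440)/(280 - 760729/9) = -1158670/(-758209/9) = -1158670*(-9/758209) = 10428030/758209 ≈ 13.754)
(((9*(-10) + 10) + 102*(-1))**2 + 2183406) + a = (((9*(-10) + 10) + 102*(-1))**2 + 2183406) + 10428030/758209 = (((-90 + 10) - 102)**2 + 2183406) + 10428030/758209 = ((-80 - 102)**2 + 2183406) + 10428030/758209 = ((-182)**2 + 2183406) + 10428030/758209 = (33124 + 2183406) + 10428030/758209 = 2216530 + 10428030/758209 = 1680603422800/758209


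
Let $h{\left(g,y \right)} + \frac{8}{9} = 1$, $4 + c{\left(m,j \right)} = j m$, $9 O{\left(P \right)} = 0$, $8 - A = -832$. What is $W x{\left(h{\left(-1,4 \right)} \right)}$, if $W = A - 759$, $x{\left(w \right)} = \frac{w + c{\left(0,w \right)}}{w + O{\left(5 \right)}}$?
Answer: $-2835$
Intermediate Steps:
$A = 840$ ($A = 8 - -832 = 8 + 832 = 840$)
$O{\left(P \right)} = 0$ ($O{\left(P \right)} = \frac{1}{9} \cdot 0 = 0$)
$c{\left(m,j \right)} = -4 + j m$
$h{\left(g,y \right)} = \frac{1}{9}$ ($h{\left(g,y \right)} = - \frac{8}{9} + 1 = \frac{1}{9}$)
$x{\left(w \right)} = \frac{-4 + w}{w}$ ($x{\left(w \right)} = \frac{w + \left(-4 + w 0\right)}{w + 0} = \frac{w + \left(-4 + 0\right)}{w} = \frac{w - 4}{w} = \frac{-4 + w}{w}$)
$W = 81$ ($W = 840 - 759 = 81$)
$W x{\left(h{\left(-1,4 \right)} \right)} = 81 \frac{1}{\frac{1}{9}} \left(-4 + \frac{1}{9}\right) = 81 \cdot 9 \left(- \frac{35}{9}\right) = 81 \left(-35\right) = -2835$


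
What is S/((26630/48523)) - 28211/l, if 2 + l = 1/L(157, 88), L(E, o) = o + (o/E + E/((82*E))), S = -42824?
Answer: -1927753618829771/30194372240 ≈ -63845.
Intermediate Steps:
L(E, o) = 1/82 + o + o/E (L(E, o) = o + (o/E + E*(1/(82*E))) = o + (o/E + 1/82) = o + (1/82 + o/E) = 1/82 + o + o/E)
l = -2267696/1140285 (l = -2 + 1/(1/82 + 88 + 88/157) = -2 + 1/(1140285/12874) = -2 + 12874/1140285 = -2267696/1140285 ≈ -1.9887)
S/((26630/48523)) - 28211/l = -42824/(26630/48523) - 28211/(-2267696/1140285) = -42824/(26630*(1/48523)) - 28211*(-1140285/2267696) = -42824/26630/48523 + 32168580135/2267696 = -42824*48523/26630 + 32168580135/2267696 = -1038974476/13315 + 32168580135/2267696 = -1927753618829771/30194372240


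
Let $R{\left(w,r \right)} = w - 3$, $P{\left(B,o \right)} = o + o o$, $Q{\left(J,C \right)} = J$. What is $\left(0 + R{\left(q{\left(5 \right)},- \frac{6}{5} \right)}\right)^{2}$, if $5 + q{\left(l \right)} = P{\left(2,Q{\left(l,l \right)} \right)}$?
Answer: $484$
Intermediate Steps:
$P{\left(B,o \right)} = o + o^{2}$
$q{\left(l \right)} = -5 + l \left(1 + l\right)$
$R{\left(w,r \right)} = -3 + w$
$\left(0 + R{\left(q{\left(5 \right)},- \frac{6}{5} \right)}\right)^{2} = \left(0 - \left(8 - 5 \left(1 + 5\right)\right)\right)^{2} = \left(0 + \left(-3 + \left(-5 + 5 \cdot 6\right)\right)\right)^{2} = \left(0 + \left(-3 + \left(-5 + 30\right)\right)\right)^{2} = \left(0 + \left(-3 + 25\right)\right)^{2} = \left(0 + 22\right)^{2} = 22^{2} = 484$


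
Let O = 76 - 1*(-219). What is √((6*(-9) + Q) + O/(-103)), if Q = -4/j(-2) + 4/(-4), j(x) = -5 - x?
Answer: 2*I*√1349403/309 ≈ 7.5187*I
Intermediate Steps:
Q = ⅓ (Q = -4/(-5 - 1*(-2)) + 4/(-4) = -4/(-5 + 2) + 4*(-¼) = -4/(-3) - 1 = -4*(-⅓) - 1 = 4/3 - 1 = ⅓ ≈ 0.33333)
O = 295 (O = 76 + 219 = 295)
√((6*(-9) + Q) + O/(-103)) = √((6*(-9) + ⅓) + 295/(-103)) = √((-54 + ⅓) + 295*(-1/103)) = √(-161/3 - 295/103) = √(-17468/309) = 2*I*√1349403/309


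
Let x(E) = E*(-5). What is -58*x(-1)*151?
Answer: -43790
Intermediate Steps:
x(E) = -5*E
-58*x(-1)*151 = -(-290)*(-1)*151 = -58*5*151 = -290*151 = -43790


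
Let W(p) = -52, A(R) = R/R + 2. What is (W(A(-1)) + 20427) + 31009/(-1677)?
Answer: 34137866/1677 ≈ 20357.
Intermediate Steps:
A(R) = 3 (A(R) = 1 + 2 = 3)
(W(A(-1)) + 20427) + 31009/(-1677) = (-52 + 20427) + 31009/(-1677) = 20375 + 31009*(-1/1677) = 20375 - 31009/1677 = 34137866/1677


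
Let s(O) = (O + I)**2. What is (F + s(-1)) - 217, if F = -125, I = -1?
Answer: -338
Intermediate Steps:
s(O) = (-1 + O)**2 (s(O) = (O - 1)**2 = (-1 + O)**2)
(F + s(-1)) - 217 = (-125 + (-1 - 1)**2) - 217 = (-125 + (-2)**2) - 217 = (-125 + 4) - 217 = -121 - 217 = -338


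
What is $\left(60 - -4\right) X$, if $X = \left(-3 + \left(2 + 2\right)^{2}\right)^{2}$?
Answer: $10816$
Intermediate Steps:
$X = 169$ ($X = \left(-3 + 4^{2}\right)^{2} = \left(-3 + 16\right)^{2} = 13^{2} = 169$)
$\left(60 - -4\right) X = \left(60 - -4\right) 169 = \left(60 + 4\right) 169 = 64 \cdot 169 = 10816$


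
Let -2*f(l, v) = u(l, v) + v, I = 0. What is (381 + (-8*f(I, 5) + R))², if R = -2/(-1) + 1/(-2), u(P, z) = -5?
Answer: 585225/4 ≈ 1.4631e+5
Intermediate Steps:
R = 3/2 (R = -2*(-1) + 1*(-½) = 2 - ½ = 3/2 ≈ 1.5000)
f(l, v) = 5/2 - v/2 (f(l, v) = -(-5 + v)/2 = 5/2 - v/2)
(381 + (-8*f(I, 5) + R))² = (381 + (-8*(5/2 - ½*5) + 3/2))² = (381 + (-8*(5/2 - 5/2) + 3/2))² = (381 + (-8*0 + 3/2))² = (381 + (0 + 3/2))² = (381 + 3/2)² = (765/2)² = 585225/4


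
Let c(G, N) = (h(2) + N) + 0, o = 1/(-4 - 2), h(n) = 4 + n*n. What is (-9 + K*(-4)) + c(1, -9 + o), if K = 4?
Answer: -157/6 ≈ -26.167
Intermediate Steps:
h(n) = 4 + n²
o = -⅙ (o = 1/(-6) = -⅙ ≈ -0.16667)
c(G, N) = 8 + N (c(G, N) = ((4 + 2²) + N) + 0 = ((4 + 4) + N) + 0 = (8 + N) + 0 = 8 + N)
(-9 + K*(-4)) + c(1, -9 + o) = (-9 + 4*(-4)) + (8 + (-9 - ⅙)) = (-9 - 16) + (8 - 55/6) = -25 - 7/6 = -157/6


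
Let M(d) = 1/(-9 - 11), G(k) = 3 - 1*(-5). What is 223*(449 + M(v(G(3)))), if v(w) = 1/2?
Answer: 2002317/20 ≈ 1.0012e+5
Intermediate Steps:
G(k) = 8 (G(k) = 3 + 5 = 8)
v(w) = 1/2
M(d) = -1/20 (M(d) = 1/(-20) = -1/20)
223*(449 + M(v(G(3)))) = 223*(449 - 1/20) = 223*(8979/20) = 2002317/20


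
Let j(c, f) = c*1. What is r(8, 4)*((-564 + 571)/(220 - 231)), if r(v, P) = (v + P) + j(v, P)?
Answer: -140/11 ≈ -12.727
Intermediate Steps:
j(c, f) = c
r(v, P) = P + 2*v (r(v, P) = (v + P) + v = (P + v) + v = P + 2*v)
r(8, 4)*((-564 + 571)/(220 - 231)) = (4 + 2*8)*((-564 + 571)/(220 - 231)) = (4 + 16)*(7/(-11)) = 20*(7*(-1/11)) = 20*(-7/11) = -140/11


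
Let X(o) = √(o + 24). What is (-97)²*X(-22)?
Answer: 9409*√2 ≈ 13306.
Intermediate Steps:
X(o) = √(24 + o)
(-97)²*X(-22) = (-97)²*√(24 - 22) = 9409*√2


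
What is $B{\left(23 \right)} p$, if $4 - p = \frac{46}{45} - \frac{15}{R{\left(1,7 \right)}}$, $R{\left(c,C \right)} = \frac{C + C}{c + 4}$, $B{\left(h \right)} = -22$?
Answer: $- \frac{57761}{315} \approx -183.37$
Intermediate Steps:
$R{\left(c,C \right)} = \frac{2 C}{4 + c}$
$p = \frac{5251}{630}$ ($p = 4 - \left(\frac{46}{45} - \frac{15}{2 \cdot 7 \frac{1}{4 + 1}}\right) = 4 - \left(46 \cdot \frac{1}{45} - \frac{15}{2 \cdot 7 \cdot \frac{1}{5}}\right) = 4 - \left(\frac{46}{45} - \frac{15}{2 \cdot 7 \cdot \frac{1}{5}}\right) = 4 - \left(\frac{46}{45} - \frac{15}{\frac{14}{5}}\right) = 4 - \left(\frac{46}{45} - \frac{75}{14}\right) = 4 - - \frac{2731}{630} = 4 + \frac{2731}{630} = \frac{5251}{630} \approx 8.3349$)
$B{\left(23 \right)} p = \left(-22\right) \frac{5251}{630} = - \frac{57761}{315}$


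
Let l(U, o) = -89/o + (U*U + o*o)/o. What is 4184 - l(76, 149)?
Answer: 595528/149 ≈ 3996.8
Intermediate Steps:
l(U, o) = -89/o + (U² + o²)/o
4184 - l(76, 149) = 4184 - (-89 + 76² + 149²)/149 = 4184 - (-89 + 5776 + 22201)/149 = 4184 - 27888/149 = 595528/149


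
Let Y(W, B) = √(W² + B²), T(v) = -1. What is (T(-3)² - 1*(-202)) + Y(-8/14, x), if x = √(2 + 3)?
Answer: 203 + 3*√29/7 ≈ 205.31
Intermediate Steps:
x = √5 ≈ 2.2361
Y(W, B) = √(B² + W²)
(T(-3)² - 1*(-202)) + Y(-8/14, x) = ((-1)² - 1*(-202)) + √((√5)² + (-8/14)²) = (1 + 202) + √(5 + (-8*1/14)²) = 203 + √(5 + (-4/7)²) = 203 + √(5 + 16/49) = 203 + √(261/49) = 203 + 3*√29/7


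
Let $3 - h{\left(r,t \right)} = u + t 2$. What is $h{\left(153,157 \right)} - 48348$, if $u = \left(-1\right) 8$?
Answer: $-48651$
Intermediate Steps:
$u = -8$
$h{\left(r,t \right)} = 11 - 2 t$ ($h{\left(r,t \right)} = 3 - \left(-8 + t 2\right) = 3 - \left(-8 + 2 t\right) = 11 - 2 t$)
$h{\left(153,157 \right)} - 48348 = \left(11 - 314\right) - 48348 = -303 - 48348 = -48651$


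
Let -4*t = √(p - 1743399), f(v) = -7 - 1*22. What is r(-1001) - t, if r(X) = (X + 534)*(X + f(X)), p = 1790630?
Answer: 481010 + √47231/4 ≈ 4.8106e+5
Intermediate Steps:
f(v) = -29 (f(v) = -7 - 22 = -29)
r(X) = (-29 + X)*(534 + X) (r(X) = (X + 534)*(X - 29) = (534 + X)*(-29 + X) = (-29 + X)*(534 + X))
t = -√47231/4 (t = -√(1790630 - 1743399)/4 = -√47231/4 ≈ -54.332)
r(-1001) - t = (-15486 + (-1001)² + 505*(-1001)) - (-1)*√47231/4 = (-15486 + 1002001 - 505505) + √47231/4 = 481010 + √47231/4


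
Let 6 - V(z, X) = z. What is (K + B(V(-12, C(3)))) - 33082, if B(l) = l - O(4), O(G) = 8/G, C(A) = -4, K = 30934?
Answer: -2132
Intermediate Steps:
V(z, X) = 6 - z
B(l) = -2 + l (B(l) = l - 8/4 = l - 1*2 = l - 2 = -2 + l)
(K + B(V(-12, C(3)))) - 33082 = (30934 + (-2 + (6 - 1*(-12)))) - 33082 = (30934 + (-2 + (6 + 12))) - 33082 = (30934 + (-2 + 18)) - 33082 = (30934 + 16) - 33082 = 30950 - 33082 = -2132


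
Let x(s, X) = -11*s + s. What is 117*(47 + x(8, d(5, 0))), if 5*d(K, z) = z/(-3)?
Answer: -3861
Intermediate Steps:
d(K, z) = -z/15 (d(K, z) = (z/(-3))/5 = (z*(-⅓))/5 = (-z/3)/5 = -z/15)
x(s, X) = -10*s
117*(47 + x(8, d(5, 0))) = 117*(47 - 10*8) = 117*(47 - 80) = 117*(-33) = -3861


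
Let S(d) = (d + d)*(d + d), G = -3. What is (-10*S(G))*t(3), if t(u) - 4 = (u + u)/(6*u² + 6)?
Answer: -1476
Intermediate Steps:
S(d) = 4*d² (S(d) = (2*d)*(2*d) = 4*d²)
t(u) = 4 + 2*u/(6 + 6*u²) (t(u) = 4 + (u + u)/(6*u² + 6) = 4 + (2*u)/(6 + 6*u²) = 4 + 2*u/(6 + 6*u²))
(-10*S(G))*t(3) = (-40*(-3)²)*((12 + 3 + 12*3²)/(3*(1 + 3²))) = (-40*9)*((12 + 3 + 12*9)/(3*(1 + 9))) = (-10*36)*((⅓)*(12 + 3 + 108)/10) = -120*123/10 = -360*41/10 = -1476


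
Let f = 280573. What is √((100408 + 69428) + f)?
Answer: √450409 ≈ 671.13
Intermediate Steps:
√((100408 + 69428) + f) = √((100408 + 69428) + 280573) = √(169836 + 280573) = √450409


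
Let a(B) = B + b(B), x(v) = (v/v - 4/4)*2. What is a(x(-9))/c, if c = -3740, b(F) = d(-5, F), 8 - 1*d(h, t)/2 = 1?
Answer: -7/1870 ≈ -0.0037433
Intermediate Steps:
d(h, t) = 14 (d(h, t) = 16 - 2*1 = 16 - 2 = 14)
b(F) = 14
x(v) = 0 (x(v) = (1 - 4*¼)*2 = (1 - 1)*2 = 0*2 = 0)
a(B) = 14 + B (a(B) = B + 14 = 14 + B)
a(x(-9))/c = (14 + 0)/(-3740) = 14*(-1/3740) = -7/1870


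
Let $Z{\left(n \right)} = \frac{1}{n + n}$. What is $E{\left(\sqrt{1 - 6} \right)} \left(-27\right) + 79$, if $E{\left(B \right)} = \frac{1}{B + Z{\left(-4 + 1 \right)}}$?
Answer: $\frac{241 i + 474 \sqrt{5}}{i + 6 \sqrt{5}} \approx 79.895 + 12.008 i$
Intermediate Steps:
$Z{\left(n \right)} = \frac{1}{2 n}$
$E{\left(B \right)} = \frac{1}{- \frac{1}{6} + B}$ ($E{\left(B \right)} = \frac{1}{B + \frac{1}{2 \left(-4 + 1\right)}} = \frac{1}{B + \frac{1}{2 \left(-3\right)}} = \frac{1}{B + \frac{1}{2} \left(- \frac{1}{3}\right)} = \frac{1}{B - \frac{1}{6}} = \frac{1}{- \frac{1}{6} + B}$)
$E{\left(\sqrt{1 - 6} \right)} \left(-27\right) + 79 = \frac{6}{-1 + 6 \sqrt{1 - 6}} \left(-27\right) + 79 = \frac{6}{-1 + 6 \sqrt{-5}} \left(-27\right) + 79 = \frac{6}{-1 + 6 i \sqrt{5}} \left(-27\right) + 79 = - \frac{162}{-1 + 6 i \sqrt{5}} + 79 = 79 - \frac{162}{-1 + 6 i \sqrt{5}}$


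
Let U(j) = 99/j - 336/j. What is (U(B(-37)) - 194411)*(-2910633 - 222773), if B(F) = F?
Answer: 22538495355820/37 ≈ 6.0915e+11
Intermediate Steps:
U(j) = -237/j
(U(B(-37)) - 194411)*(-2910633 - 222773) = (-237/(-37) - 194411)*(-2910633 - 222773) = (-237*(-1/37) - 194411)*(-3133406) = (237/37 - 194411)*(-3133406) = -7192970/37*(-3133406) = 22538495355820/37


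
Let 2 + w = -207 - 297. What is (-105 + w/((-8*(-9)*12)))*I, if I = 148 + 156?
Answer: -866647/27 ≈ -32098.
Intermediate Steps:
w = -506 (w = -2 + (-207 - 297) = -2 - 504 = -506)
I = 304
(-105 + w/((-8*(-9)*12)))*I = (-105 - 506/(-8*(-9)*12))*304 = (-105 - 506/(72*12))*304 = (-105 - 506/864)*304 = (-105 - 506*1/864)*304 = (-105 - 253/432)*304 = -45613/432*304 = -866647/27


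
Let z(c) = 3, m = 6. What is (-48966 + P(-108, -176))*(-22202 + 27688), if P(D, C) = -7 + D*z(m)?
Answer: -270443342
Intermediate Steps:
P(D, C) = -7 + 3*D (P(D, C) = -7 + D*3 = -7 + 3*D)
(-48966 + P(-108, -176))*(-22202 + 27688) = (-48966 + (-7 + 3*(-108)))*(-22202 + 27688) = (-48966 + (-7 - 324))*5486 = (-48966 - 331)*5486 = -49297*5486 = -270443342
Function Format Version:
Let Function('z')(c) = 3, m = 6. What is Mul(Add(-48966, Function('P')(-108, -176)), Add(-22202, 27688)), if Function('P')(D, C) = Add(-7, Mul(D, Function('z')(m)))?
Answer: -270443342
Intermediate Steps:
Function('P')(D, C) = Add(-7, Mul(3, D)) (Function('P')(D, C) = Add(-7, Mul(D, 3)) = Add(-7, Mul(3, D)))
Mul(Add(-48966, Function('P')(-108, -176)), Add(-22202, 27688)) = Mul(Add(-48966, Add(-7, Mul(3, -108))), Add(-22202, 27688)) = Mul(Add(-48966, Add(-7, -324)), 5486) = Mul(Add(-48966, -331), 5486) = Mul(-49297, 5486) = -270443342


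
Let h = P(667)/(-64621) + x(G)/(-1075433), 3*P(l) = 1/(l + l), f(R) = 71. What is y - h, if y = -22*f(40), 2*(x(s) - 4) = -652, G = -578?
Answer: -434425420608462223/278121214683786 ≈ -1562.0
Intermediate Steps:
x(s) = -322 (x(s) = 4 + (½)*(-652) = 4 - 326 = -322)
y = -1562 (y = -22*71 = -1562)
P(l) = 1/(6*l) (P(l) = 1/(3*(l + l)) = 1/(3*((2*l))) = (1/(2*l))/3 = 1/(6*l))
h = 83272388491/278121214683786 (h = ((⅙)/667)/(-64621) - 322/(-1075433) = ((⅙)*(1/667))*(-1/64621) - 322*(-1/1075433) = (1/4002)*(-1/64621) + 322/1075433 = -1/258613242 + 322/1075433 = 83272388491/278121214683786 ≈ 0.00029941)
y - h = -1562 - 1*83272388491/278121214683786 = -1562 - 83272388491/278121214683786 = -434425420608462223/278121214683786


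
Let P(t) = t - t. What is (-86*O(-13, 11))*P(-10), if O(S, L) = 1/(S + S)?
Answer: 0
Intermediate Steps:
P(t) = 0
O(S, L) = 1/(2*S)
(-86*O(-13, 11))*P(-10) = -43/(-13)*0 = -43*(-1)/13*0 = -86*(-1/26)*0 = (43/13)*0 = 0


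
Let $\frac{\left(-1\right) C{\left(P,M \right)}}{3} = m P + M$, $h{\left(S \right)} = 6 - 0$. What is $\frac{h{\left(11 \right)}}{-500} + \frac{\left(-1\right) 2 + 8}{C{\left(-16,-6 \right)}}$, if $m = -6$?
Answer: $- \frac{77}{2250} \approx -0.034222$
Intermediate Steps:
$h{\left(S \right)} = 6$ ($h{\left(S \right)} = 6 + 0 = 6$)
$C{\left(P,M \right)} = - 3 M + 18 P$ ($C{\left(P,M \right)} = - 3 \left(- 6 P + M\right) = - 3 \left(M - 6 P\right) = - 3 M + 18 P$)
$\frac{h{\left(11 \right)}}{-500} + \frac{\left(-1\right) 2 + 8}{C{\left(-16,-6 \right)}} = \frac{6}{-500} + \frac{\left(-1\right) 2 + 8}{\left(-3\right) \left(-6\right) + 18 \left(-16\right)} = 6 \left(- \frac{1}{500}\right) + \frac{-2 + 8}{18 - 288} = - \frac{3}{250} + \frac{6}{-270} = - \frac{3}{250} + 6 \left(- \frac{1}{270}\right) = - \frac{3}{250} - \frac{1}{45} = - \frac{77}{2250}$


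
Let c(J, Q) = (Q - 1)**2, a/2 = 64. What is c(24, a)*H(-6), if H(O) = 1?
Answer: 16129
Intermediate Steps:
a = 128 (a = 2*64 = 128)
c(J, Q) = (-1 + Q)**2
c(24, a)*H(-6) = (-1 + 128)**2*1 = 127**2*1 = 16129*1 = 16129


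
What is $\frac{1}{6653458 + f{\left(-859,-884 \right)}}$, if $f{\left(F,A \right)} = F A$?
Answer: $\frac{1}{7412814} \approx 1.349 \cdot 10^{-7}$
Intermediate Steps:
$f{\left(F,A \right)} = A F$
$\frac{1}{6653458 + f{\left(-859,-884 \right)}} = \frac{1}{6653458 - -759356} = \frac{1}{6653458 + 759356} = \frac{1}{7412814}$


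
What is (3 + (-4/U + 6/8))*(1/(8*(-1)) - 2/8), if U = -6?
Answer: -53/32 ≈ -1.6563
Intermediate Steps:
(3 + (-4/U + 6/8))*(1/(8*(-1)) - 2/8) = (3 + (-4/(-6) + 6/8))*(1/(8*(-1)) - 2/8) = (3 + (-4*(-⅙) + 6*(⅛)))*((⅛)*(-1) - 2*⅛) = (3 + (⅔ + ¾))*(-⅛ - ¼) = (3 + 17/12)*(-3/8) = (53/12)*(-3/8) = -53/32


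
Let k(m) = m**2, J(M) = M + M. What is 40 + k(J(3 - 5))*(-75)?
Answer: -1160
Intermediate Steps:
J(M) = 2*M
40 + k(J(3 - 5))*(-75) = 40 + (2*(3 - 5))**2*(-75) = 40 + (2*(-2))**2*(-75) = 40 + (-4)**2*(-75) = 40 + 16*(-75) = 40 - 1200 = -1160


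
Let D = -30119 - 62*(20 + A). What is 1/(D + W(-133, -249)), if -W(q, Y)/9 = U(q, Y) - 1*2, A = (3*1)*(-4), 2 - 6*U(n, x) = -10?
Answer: -1/30615 ≈ -3.2664e-5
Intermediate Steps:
U(n, x) = 2 (U(n, x) = ⅓ - ⅙*(-10) = ⅓ + 5/3 = 2)
A = -12 (A = 3*(-4) = -12)
D = -30615 (D = -30119 - 62*(20 - 12) = -30119 - 62*8 = -30119 - 496 = -30615)
W(q, Y) = 0 (W(q, Y) = -9*(2 - 1*2) = -9*(2 - 2) = -9*0 = 0)
1/(D + W(-133, -249)) = 1/(-30615 + 0) = 1/(-30615) = -1/30615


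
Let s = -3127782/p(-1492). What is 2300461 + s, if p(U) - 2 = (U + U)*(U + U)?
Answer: 3413982522526/1484043 ≈ 2.3005e+6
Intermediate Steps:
p(U) = 2 + 4*U**2 (p(U) = 2 + (U + U)*(U + U) = 2 + (2*U)*(2*U) = 2 + 4*U**2)
s = -521297/1484043 (s = -3127782/(2 + 4*(-1492)**2) = -3127782/(2 + 4*2226064) = -3127782/(2 + 8904256) = -3127782/8904258 = -3127782*1/8904258 = -521297/1484043 ≈ -0.35127)
2300461 + s = 2300461 - 521297/1484043 = 3413982522526/1484043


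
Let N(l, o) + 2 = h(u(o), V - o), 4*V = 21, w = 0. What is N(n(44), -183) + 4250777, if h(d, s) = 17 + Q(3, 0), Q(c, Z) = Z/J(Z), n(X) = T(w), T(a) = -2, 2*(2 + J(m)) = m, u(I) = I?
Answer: 4250792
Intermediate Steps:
V = 21/4 (V = (¼)*21 = 21/4 ≈ 5.2500)
J(m) = -2 + m/2
n(X) = -2
Q(c, Z) = Z/(-2 + Z/2)
h(d, s) = 17 (h(d, s) = 17 + 2*0/(-4 + 0) = 17 + 2*0/(-4) = 17 + 2*0*(-¼) = 17 + 0 = 17)
N(l, o) = 15 (N(l, o) = -2 + 17 = 15)
N(n(44), -183) + 4250777 = 15 + 4250777 = 4250792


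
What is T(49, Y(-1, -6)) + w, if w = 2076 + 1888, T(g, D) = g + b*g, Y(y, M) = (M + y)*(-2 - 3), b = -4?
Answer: 3817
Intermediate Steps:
Y(y, M) = -5*M - 5*y (Y(y, M) = (M + y)*(-5) = -5*M - 5*y)
T(g, D) = -3*g (T(g, D) = g - 4*g = -3*g)
w = 3964
T(49, Y(-1, -6)) + w = -3*49 + 3964 = -147 + 3964 = 3817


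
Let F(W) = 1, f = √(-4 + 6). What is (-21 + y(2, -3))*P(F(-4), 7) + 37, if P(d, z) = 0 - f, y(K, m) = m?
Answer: 37 + 24*√2 ≈ 70.941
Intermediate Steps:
f = √2 ≈ 1.4142
P(d, z) = -√2 (P(d, z) = 0 - √2 = -√2)
(-21 + y(2, -3))*P(F(-4), 7) + 37 = (-21 - 3)*(-√2) + 37 = -(-24)*√2 + 37 = 24*√2 + 37 = 37 + 24*√2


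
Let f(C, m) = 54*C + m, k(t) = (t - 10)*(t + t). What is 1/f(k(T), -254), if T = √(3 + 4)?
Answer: -251/3956398 - 270*√7/1978199 ≈ -0.00042455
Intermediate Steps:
T = √7 ≈ 2.6458
k(t) = 2*t*(-10 + t) (k(t) = (-10 + t)*(2*t) = 2*t*(-10 + t))
f(C, m) = m + 54*C
1/f(k(T), -254) = 1/(-254 + 54*(2*√7*(-10 + √7))) = 1/(-254 + 108*√7*(-10 + √7))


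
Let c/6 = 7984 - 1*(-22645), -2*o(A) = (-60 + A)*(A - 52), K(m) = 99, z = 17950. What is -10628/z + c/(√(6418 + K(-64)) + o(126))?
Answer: -4059420254258/53462701825 - 1286418*√133/5956847 ≈ -78.421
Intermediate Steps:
o(A) = -(-60 + A)*(-52 + A)/2 (o(A) = -(-60 + A)*(A - 52)/2 = -(-60 + A)*(-52 + A)/2)
c = 183774 (c = 6*(7984 - 1*(-22645)) = 6*(7984 + 22645) = 6*30629 = 183774)
-10628/z + c/(√(6418 + K(-64)) + o(126)) = -10628/17950 + 183774/(√(6418 + 99) + (-1560 + 56*126 - ½*126²)) = -10628*1/17950 + 183774/(√6517 + (-1560 + 7056 - ½*15876)) = -5314/8975 + 183774/(7*√133 + (-1560 + 7056 - 7938)) = -5314/8975 + 183774/(7*√133 - 2442) = -5314/8975 + 183774/(-2442 + 7*√133)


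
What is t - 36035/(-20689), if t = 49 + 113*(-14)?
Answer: -31680202/20689 ≈ -1531.3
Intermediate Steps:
t = -1533 (t = 49 - 1582 = -1533)
t - 36035/(-20689) = -1533 - 36035/(-20689) = -1533 - 36035*(-1/20689) = -1533 + 36035/20689 = -31680202/20689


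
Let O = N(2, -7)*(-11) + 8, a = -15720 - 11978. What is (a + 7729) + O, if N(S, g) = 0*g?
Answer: -19961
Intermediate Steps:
N(S, g) = 0
a = -27698
O = 8 (O = 0*(-11) + 8 = 0 + 8 = 8)
(a + 7729) + O = (-27698 + 7729) + 8 = -19969 + 8 = -19961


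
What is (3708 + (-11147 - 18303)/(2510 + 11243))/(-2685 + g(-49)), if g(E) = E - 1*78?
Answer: -25483337/19336718 ≈ -1.3179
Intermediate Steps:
g(E) = -78 + E (g(E) = E - 78 = -78 + E)
(3708 + (-11147 - 18303)/(2510 + 11243))/(-2685 + g(-49)) = (3708 + (-11147 - 18303)/(2510 + 11243))/(-2685 + (-78 - 49)) = (3708 - 29450/13753)/(-2685 - 127) = (3708 - 29450*1/13753)/(-2812) = (3708 - 29450/13753)*(-1/2812) = (50966674/13753)*(-1/2812) = -25483337/19336718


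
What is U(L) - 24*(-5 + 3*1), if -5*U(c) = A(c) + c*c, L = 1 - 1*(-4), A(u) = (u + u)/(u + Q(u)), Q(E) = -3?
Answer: 42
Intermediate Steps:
A(u) = 2*u/(-3 + u) (A(u) = (u + u)/(u - 3) = (2*u)/(-3 + u) = 2*u/(-3 + u))
L = 5 (L = 1 + 4 = 5)
U(c) = -c²/5 - 2*c/(5*(-3 + c)) (U(c) = -(2*c/(-3 + c) + c*c)/5 = -(2*c/(-3 + c) + c²)/5 = -(c² + 2*c/(-3 + c))/5 = -c²/5 - 2*c/(5*(-3 + c)))
U(L) - 24*(-5 + 3*1) = (⅕)*5*(-2 + 5*(3 - 1*5))/(-3 + 5) - 24*(-5 + 3*1) = (⅕)*5*(-2 + 5*(3 - 5))/2 - 24*(-5 + 3) = (⅕)*5*(½)*(-2 + 5*(-2)) - 24*(-2) = (⅕)*5*(½)*(-2 - 10) + 48 = (⅕)*5*(½)*(-12) + 48 = -6 + 48 = 42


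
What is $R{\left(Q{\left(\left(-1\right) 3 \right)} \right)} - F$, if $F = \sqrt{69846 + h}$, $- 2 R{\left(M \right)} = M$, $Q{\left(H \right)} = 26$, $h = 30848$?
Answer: $-13 - \sqrt{100694} \approx -330.32$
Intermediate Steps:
$R{\left(M \right)} = - \frac{M}{2}$
$F = \sqrt{100694}$ ($F = \sqrt{69846 + 30848} = \sqrt{100694} \approx 317.32$)
$R{\left(Q{\left(\left(-1\right) 3 \right)} \right)} - F = \left(- \frac{1}{2}\right) 26 - \sqrt{100694} = -13 - \sqrt{100694}$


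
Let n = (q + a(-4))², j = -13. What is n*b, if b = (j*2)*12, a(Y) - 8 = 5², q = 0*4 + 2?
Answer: -382200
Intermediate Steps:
q = 2 (q = 0 + 2 = 2)
a(Y) = 33 (a(Y) = 8 + 5² = 8 + 25 = 33)
b = -312 (b = -13*2*12 = -26*12 = -312)
n = 1225 (n = (2 + 33)² = 35² = 1225)
n*b = 1225*(-312) = -382200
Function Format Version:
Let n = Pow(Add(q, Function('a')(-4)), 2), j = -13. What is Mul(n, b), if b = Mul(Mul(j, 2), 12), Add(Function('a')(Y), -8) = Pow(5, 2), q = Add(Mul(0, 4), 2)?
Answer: -382200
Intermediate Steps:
q = 2 (q = Add(0, 2) = 2)
Function('a')(Y) = 33 (Function('a')(Y) = Add(8, Pow(5, 2)) = Add(8, 25) = 33)
b = -312 (b = Mul(Mul(-13, 2), 12) = Mul(-26, 12) = -312)
n = 1225 (n = Pow(Add(2, 33), 2) = Pow(35, 2) = 1225)
Mul(n, b) = Mul(1225, -312) = -382200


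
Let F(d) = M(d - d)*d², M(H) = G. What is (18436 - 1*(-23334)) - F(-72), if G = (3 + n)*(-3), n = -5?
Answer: 10666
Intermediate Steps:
G = 6 (G = (3 - 5)*(-3) = -2*(-3) = 6)
M(H) = 6
F(d) = 6*d²
(18436 - 1*(-23334)) - F(-72) = (18436 - 1*(-23334)) - 6*(-72)² = (18436 + 23334) - 6*5184 = 41770 - 1*31104 = 41770 - 31104 = 10666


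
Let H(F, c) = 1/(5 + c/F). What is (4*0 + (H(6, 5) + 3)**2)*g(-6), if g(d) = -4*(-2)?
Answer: 98568/1225 ≈ 80.464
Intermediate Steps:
g(d) = 8
(4*0 + (H(6, 5) + 3)**2)*g(-6) = (4*0 + (6/(5 + 5*6) + 3)**2)*8 = (0 + (6/(5 + 30) + 3)**2)*8 = (0 + (6/35 + 3)**2)*8 = (0 + (111/35)**2)*8 = (0 + 12321/1225)*8 = (12321/1225)*8 = 98568/1225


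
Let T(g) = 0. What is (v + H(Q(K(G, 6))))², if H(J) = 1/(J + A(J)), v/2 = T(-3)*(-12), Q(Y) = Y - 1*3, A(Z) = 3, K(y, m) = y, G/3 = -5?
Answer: 1/225 ≈ 0.0044444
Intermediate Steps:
G = -15 (G = 3*(-5) = -15)
Q(Y) = -3 + Y (Q(Y) = Y - 3 = -3 + Y)
v = 0 (v = 2*(0*(-12)) = 2*0 = 0)
H(J) = 1/(3 + J) (H(J) = 1/(J + 3) = 1/(3 + J))
(v + H(Q(K(G, 6))))² = (0 + 1/(3 + (-3 - 15)))² = (0 + 1/(3 - 18))² = (0 + 1/(-15))² = (0 - 1/15)² = (-1/15)² = 1/225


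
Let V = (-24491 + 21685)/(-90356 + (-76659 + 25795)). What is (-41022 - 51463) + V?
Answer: -283928889/3070 ≈ -92485.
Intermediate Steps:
V = 61/3070 (V = -2806/(-90356 - 50864) = -2806/(-141220) = -2806*(-1/141220) = 61/3070 ≈ 0.019870)
(-41022 - 51463) + V = (-41022 - 51463) + 61/3070 = -92485 + 61/3070 = -283928889/3070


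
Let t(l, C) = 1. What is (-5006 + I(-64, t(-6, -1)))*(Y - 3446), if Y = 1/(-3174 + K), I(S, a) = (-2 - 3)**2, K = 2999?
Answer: 3003797031/175 ≈ 1.7165e+7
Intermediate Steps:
I(S, a) = 25 (I(S, a) = (-5)**2 = 25)
Y = -1/175 (Y = 1/(-3174 + 2999) = 1/(-175) = -1/175 ≈ -0.0057143)
(-5006 + I(-64, t(-6, -1)))*(Y - 3446) = (-5006 + 25)*(-1/175 - 3446) = -4981*(-603051/175) = 3003797031/175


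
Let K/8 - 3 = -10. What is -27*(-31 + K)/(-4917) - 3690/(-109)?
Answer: 5962563/178651 ≈ 33.375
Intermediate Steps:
K = -56 (K = 24 + 8*(-10) = 24 - 80 = -56)
-27*(-31 + K)/(-4917) - 3690/(-109) = -27*(-31 - 56)/(-4917) - 3690/(-109) = -27*(-87)*(-1/4917) - 3690*(-1/109) = 2349*(-1/4917) + 3690/109 = -783/1639 + 3690/109 = 5962563/178651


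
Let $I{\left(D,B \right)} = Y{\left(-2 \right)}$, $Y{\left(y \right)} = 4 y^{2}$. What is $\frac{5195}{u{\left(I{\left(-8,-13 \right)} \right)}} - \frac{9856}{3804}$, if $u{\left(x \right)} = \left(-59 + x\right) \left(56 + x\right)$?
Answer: $- \frac{4189663}{981432} \approx -4.2689$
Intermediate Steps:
$I{\left(D,B \right)} = 16$ ($I{\left(D,B \right)} = 4 \left(-2\right)^{2} = 4 \cdot 4 = 16$)
$\frac{5195}{u{\left(I{\left(-8,-13 \right)} \right)}} - \frac{9856}{3804} = \frac{5195}{-3304 + 16^{2} - 48} - \frac{9856}{3804} = \frac{5195}{-3304 + 256 - 48} - \frac{2464}{951} = \frac{5195}{-3096} - \frac{2464}{951} = 5195 \left(- \frac{1}{3096}\right) - \frac{2464}{951} = - \frac{5195}{3096} - \frac{2464}{951} = - \frac{4189663}{981432}$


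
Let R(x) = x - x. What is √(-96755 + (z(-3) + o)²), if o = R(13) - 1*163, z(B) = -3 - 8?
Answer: I*√66479 ≈ 257.83*I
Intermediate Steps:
R(x) = 0
z(B) = -11
o = -163 (o = 0 - 1*163 = 0 - 163 = -163)
√(-96755 + (z(-3) + o)²) = √(-96755 + (-11 - 163)²) = √(-96755 + (-174)²) = √(-96755 + 30276) = √(-66479) = I*√66479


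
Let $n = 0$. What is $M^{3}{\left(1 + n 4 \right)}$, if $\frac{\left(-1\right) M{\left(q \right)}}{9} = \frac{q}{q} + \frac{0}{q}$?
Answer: $-729$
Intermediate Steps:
$M{\left(q \right)} = -9$ ($M{\left(q \right)} = - 9 \left(\frac{q}{q} + \frac{0}{q}\right) = - 9 \left(1 + 0\right) = \left(-9\right) 1 = -9$)
$M^{3}{\left(1 + n 4 \right)} = \left(-9\right)^{3} = -729$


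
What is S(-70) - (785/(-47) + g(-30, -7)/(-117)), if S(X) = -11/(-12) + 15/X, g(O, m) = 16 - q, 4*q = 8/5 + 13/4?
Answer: 4152719/236880 ≈ 17.531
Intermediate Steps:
q = 97/80 (q = (8/5 + 13/4)/4 = (¼)*(97/20) = 97/80 ≈ 1.2125)
g(O, m) = 1183/80 (g(O, m) = 16 - 1*97/80 = 16 - 97/80 = 1183/80)
S(X) = 11/12 + 15/X (S(X) = -11*(-1/12) + 15/X = 11/12 + 15/X)
S(-70) - (785/(-47) + g(-30, -7)/(-117)) = (11/12 + 15/(-70)) - (785/(-47) + (1183/80)/(-117)) = (11/12 + 15*(-1/70)) - (785*(-1/47) + (1183/80)*(-1/117)) = (11/12 - 3/14) - (-785/47 - 91/720) = 59/84 - 1*(-569477/33840) = 59/84 + 569477/33840 = 4152719/236880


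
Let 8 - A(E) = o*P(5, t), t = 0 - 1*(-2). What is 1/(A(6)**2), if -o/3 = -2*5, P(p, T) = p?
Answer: 1/20164 ≈ 4.9593e-5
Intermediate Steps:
t = 2 (t = 0 + 2 = 2)
o = 30 (o = -(-6)*5 = -3*(-10) = 30)
A(E) = -142 (A(E) = 8 - 30*5 = 8 - 1*150 = 8 - 150 = -142)
1/(A(6)**2) = 1/((-142)**2) = 1/20164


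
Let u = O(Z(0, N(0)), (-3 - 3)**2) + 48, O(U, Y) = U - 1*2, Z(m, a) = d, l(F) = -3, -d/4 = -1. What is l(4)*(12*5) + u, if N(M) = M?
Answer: -130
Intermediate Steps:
d = 4 (d = -4*(-1) = 4)
Z(m, a) = 4
O(U, Y) = -2 + U (O(U, Y) = U - 2 = -2 + U)
u = 50 (u = (-2 + 4) + 48 = 2 + 48 = 50)
l(4)*(12*5) + u = -36*5 + 50 = -3*60 + 50 = -180 + 50 = -130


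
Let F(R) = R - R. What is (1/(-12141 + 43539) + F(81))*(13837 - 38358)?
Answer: -24521/31398 ≈ -0.78097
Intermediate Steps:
F(R) = 0
(1/(-12141 + 43539) + F(81))*(13837 - 38358) = (1/(-12141 + 43539) + 0)*(13837 - 38358) = (1/31398 + 0)*(-24521) = (1/31398)*(-24521) = -24521/31398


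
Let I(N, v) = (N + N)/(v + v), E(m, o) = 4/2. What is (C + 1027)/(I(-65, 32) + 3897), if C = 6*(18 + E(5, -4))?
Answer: 36704/124639 ≈ 0.29448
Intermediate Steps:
E(m, o) = 2 (E(m, o) = 4*(1/2) = 2)
C = 120 (C = 6*(18 + 2) = 6*20 = 120)
I(N, v) = N/v (I(N, v) = (2*N)/((2*v)) = (2*N)*(1/(2*v)) = N/v)
(C + 1027)/(I(-65, 32) + 3897) = (120 + 1027)/(-65/32 + 3897) = 1147/(-65*1/32 + 3897) = 1147/(-65/32 + 3897) = 1147/(124639/32) = 1147*(32/124639) = 36704/124639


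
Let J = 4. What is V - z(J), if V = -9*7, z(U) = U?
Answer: -67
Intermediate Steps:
V = -63
V - z(J) = -63 - 1*4 = -63 - 4 = -67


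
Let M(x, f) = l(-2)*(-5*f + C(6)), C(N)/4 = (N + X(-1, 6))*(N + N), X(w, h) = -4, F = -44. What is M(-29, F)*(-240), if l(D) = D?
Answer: 151680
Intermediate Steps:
C(N) = 8*N*(-4 + N) (C(N) = 4*((N - 4)*(N + N)) = 4*((-4 + N)*(2*N)) = 4*(2*N*(-4 + N)) = 8*N*(-4 + N))
M(x, f) = -192 + 10*f (M(x, f) = -2*(-5*f + 8*6*(-4 + 6)) = -2*(-5*f + 8*6*2) = -2*(-5*f + 96) = -2*(96 - 5*f) = -192 + 10*f)
M(-29, F)*(-240) = (-192 + 10*(-44))*(-240) = (-192 - 440)*(-240) = -632*(-240) = 151680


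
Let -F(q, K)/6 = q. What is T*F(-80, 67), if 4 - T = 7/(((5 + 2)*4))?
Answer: 1800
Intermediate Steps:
F(q, K) = -6*q
T = 15/4 (T = 4 - 7/((5 + 2)*4) = 4 - 7/(7*4) = 4 - 7/28 = 4 - 1*1/4 = 4 - 1/4 = 15/4 ≈ 3.7500)
T*F(-80, 67) = 15*(-6*(-80))/4 = (15/4)*480 = 1800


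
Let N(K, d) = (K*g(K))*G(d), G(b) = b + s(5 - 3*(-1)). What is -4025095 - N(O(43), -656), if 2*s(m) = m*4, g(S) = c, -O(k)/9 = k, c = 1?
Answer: -4272775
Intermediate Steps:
O(k) = -9*k
g(S) = 1
s(m) = 2*m (s(m) = (m*4)/2 = (4*m)/2 = 2*m)
G(b) = 16 + b (G(b) = b + 2*(5 - 3*(-1)) = b + 2*(5 + 3) = b + 2*8 = b + 16 = 16 + b)
N(K, d) = K*(16 + d) (N(K, d) = (K*1)*(16 + d) = K*(16 + d))
-4025095 - N(O(43), -656) = -4025095 - (-9*43)*(16 - 656) = -4025095 - (-387)*(-640) = -4025095 - 1*247680 = -4025095 - 247680 = -4272775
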